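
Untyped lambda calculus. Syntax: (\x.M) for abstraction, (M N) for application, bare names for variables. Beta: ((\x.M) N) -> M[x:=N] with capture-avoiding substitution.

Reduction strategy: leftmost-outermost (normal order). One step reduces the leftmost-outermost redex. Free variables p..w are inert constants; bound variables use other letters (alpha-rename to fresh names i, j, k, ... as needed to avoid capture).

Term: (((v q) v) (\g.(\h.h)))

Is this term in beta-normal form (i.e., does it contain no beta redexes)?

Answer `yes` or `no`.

Answer: yes

Derivation:
Term: (((v q) v) (\g.(\h.h)))
No beta redexes found.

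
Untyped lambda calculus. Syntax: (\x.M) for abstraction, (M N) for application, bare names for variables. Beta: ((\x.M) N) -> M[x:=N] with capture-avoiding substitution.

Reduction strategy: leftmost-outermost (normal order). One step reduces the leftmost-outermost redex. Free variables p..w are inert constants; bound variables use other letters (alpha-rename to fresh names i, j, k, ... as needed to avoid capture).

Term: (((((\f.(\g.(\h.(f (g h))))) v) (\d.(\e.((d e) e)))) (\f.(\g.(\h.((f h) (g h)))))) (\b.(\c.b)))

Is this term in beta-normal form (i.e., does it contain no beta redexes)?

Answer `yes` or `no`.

Answer: no

Derivation:
Term: (((((\f.(\g.(\h.(f (g h))))) v) (\d.(\e.((d e) e)))) (\f.(\g.(\h.((f h) (g h)))))) (\b.(\c.b)))
Found 1 beta redex(es).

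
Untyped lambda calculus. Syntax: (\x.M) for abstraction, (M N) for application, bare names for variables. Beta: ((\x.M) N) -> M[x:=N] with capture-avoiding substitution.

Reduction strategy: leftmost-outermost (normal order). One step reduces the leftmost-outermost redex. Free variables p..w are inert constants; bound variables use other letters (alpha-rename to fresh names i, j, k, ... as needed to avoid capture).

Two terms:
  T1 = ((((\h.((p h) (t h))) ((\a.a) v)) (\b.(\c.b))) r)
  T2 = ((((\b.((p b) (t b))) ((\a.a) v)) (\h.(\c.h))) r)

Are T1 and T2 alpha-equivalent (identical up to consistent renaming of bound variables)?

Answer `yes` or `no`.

Answer: yes

Derivation:
Term 1: ((((\h.((p h) (t h))) ((\a.a) v)) (\b.(\c.b))) r)
Term 2: ((((\b.((p b) (t b))) ((\a.a) v)) (\h.(\c.h))) r)
Alpha-equivalence: compare structure up to binder renaming.
Result: True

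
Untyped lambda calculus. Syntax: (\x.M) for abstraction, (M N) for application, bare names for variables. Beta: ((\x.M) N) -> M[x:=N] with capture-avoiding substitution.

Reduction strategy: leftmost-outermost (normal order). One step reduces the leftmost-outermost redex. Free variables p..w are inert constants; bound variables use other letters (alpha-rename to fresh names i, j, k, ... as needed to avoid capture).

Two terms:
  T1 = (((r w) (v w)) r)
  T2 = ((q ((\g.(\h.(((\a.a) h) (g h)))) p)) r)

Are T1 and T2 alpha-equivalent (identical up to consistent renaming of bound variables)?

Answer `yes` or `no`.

Answer: no

Derivation:
Term 1: (((r w) (v w)) r)
Term 2: ((q ((\g.(\h.(((\a.a) h) (g h)))) p)) r)
Alpha-equivalence: compare structure up to binder renaming.
Result: False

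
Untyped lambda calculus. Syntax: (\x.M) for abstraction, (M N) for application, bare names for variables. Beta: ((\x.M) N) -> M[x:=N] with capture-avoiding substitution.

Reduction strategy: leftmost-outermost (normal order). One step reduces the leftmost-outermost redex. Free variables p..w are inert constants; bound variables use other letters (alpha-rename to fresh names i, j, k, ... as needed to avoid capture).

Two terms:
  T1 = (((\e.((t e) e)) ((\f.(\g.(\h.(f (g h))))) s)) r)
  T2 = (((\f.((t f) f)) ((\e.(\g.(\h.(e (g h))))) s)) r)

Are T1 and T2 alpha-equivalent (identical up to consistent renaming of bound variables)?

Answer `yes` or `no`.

Answer: yes

Derivation:
Term 1: (((\e.((t e) e)) ((\f.(\g.(\h.(f (g h))))) s)) r)
Term 2: (((\f.((t f) f)) ((\e.(\g.(\h.(e (g h))))) s)) r)
Alpha-equivalence: compare structure up to binder renaming.
Result: True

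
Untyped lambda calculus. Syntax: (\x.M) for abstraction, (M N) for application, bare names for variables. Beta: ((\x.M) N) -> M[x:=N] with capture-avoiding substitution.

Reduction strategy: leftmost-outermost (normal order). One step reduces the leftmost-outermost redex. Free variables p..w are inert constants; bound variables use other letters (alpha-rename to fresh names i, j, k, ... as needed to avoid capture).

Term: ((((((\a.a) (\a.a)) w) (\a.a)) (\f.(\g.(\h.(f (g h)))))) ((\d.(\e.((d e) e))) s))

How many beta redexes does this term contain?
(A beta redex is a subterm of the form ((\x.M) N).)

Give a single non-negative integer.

Answer: 2

Derivation:
Term: ((((((\a.a) (\a.a)) w) (\a.a)) (\f.(\g.(\h.(f (g h)))))) ((\d.(\e.((d e) e))) s))
  Redex: ((\a.a) (\a.a))
  Redex: ((\d.(\e.((d e) e))) s)
Total redexes: 2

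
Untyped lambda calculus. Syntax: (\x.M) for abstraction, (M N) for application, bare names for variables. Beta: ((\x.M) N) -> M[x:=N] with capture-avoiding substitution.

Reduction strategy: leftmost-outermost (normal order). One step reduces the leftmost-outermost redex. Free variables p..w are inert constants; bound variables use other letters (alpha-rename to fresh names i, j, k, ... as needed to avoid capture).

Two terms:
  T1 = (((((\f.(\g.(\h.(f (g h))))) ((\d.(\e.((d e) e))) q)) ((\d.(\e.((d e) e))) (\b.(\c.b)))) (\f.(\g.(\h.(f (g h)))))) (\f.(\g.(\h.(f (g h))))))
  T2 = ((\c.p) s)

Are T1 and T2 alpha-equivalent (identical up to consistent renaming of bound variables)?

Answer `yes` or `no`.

Term 1: (((((\f.(\g.(\h.(f (g h))))) ((\d.(\e.((d e) e))) q)) ((\d.(\e.((d e) e))) (\b.(\c.b)))) (\f.(\g.(\h.(f (g h)))))) (\f.(\g.(\h.(f (g h))))))
Term 2: ((\c.p) s)
Alpha-equivalence: compare structure up to binder renaming.
Result: False

Answer: no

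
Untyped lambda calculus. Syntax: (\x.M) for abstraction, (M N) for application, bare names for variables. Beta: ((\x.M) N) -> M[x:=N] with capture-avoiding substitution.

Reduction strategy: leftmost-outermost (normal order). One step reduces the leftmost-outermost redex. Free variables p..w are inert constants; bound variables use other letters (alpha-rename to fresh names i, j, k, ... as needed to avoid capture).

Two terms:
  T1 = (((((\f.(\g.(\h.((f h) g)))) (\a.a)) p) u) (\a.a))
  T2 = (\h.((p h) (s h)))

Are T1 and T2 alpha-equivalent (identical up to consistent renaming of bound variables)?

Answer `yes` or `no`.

Term 1: (((((\f.(\g.(\h.((f h) g)))) (\a.a)) p) u) (\a.a))
Term 2: (\h.((p h) (s h)))
Alpha-equivalence: compare structure up to binder renaming.
Result: False

Answer: no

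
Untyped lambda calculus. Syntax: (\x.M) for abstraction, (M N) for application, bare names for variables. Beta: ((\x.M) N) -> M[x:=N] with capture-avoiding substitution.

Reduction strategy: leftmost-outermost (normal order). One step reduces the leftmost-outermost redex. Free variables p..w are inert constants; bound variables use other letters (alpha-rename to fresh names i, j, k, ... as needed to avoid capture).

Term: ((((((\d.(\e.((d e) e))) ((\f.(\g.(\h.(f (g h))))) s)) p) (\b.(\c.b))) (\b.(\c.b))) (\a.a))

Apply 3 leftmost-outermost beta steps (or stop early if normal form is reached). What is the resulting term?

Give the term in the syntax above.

Step 0: ((((((\d.(\e.((d e) e))) ((\f.(\g.(\h.(f (g h))))) s)) p) (\b.(\c.b))) (\b.(\c.b))) (\a.a))
Step 1: (((((\e.((((\f.(\g.(\h.(f (g h))))) s) e) e)) p) (\b.(\c.b))) (\b.(\c.b))) (\a.a))
Step 2: (((((((\f.(\g.(\h.(f (g h))))) s) p) p) (\b.(\c.b))) (\b.(\c.b))) (\a.a))
Step 3: ((((((\g.(\h.(s (g h)))) p) p) (\b.(\c.b))) (\b.(\c.b))) (\a.a))

Answer: ((((((\g.(\h.(s (g h)))) p) p) (\b.(\c.b))) (\b.(\c.b))) (\a.a))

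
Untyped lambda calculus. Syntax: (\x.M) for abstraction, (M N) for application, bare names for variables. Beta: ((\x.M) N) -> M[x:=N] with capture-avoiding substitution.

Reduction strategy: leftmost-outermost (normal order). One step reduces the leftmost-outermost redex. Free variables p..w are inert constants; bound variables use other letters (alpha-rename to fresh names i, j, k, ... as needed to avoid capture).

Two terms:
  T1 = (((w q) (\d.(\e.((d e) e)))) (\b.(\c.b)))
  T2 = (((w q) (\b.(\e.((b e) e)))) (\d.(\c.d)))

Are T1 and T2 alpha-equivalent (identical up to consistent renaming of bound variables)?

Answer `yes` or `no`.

Answer: yes

Derivation:
Term 1: (((w q) (\d.(\e.((d e) e)))) (\b.(\c.b)))
Term 2: (((w q) (\b.(\e.((b e) e)))) (\d.(\c.d)))
Alpha-equivalence: compare structure up to binder renaming.
Result: True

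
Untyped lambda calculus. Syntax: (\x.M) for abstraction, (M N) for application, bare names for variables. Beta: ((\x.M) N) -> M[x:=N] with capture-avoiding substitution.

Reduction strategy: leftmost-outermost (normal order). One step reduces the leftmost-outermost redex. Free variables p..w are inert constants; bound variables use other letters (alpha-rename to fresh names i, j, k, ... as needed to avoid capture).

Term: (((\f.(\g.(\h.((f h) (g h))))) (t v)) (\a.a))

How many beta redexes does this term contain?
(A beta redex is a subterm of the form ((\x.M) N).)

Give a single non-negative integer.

Term: (((\f.(\g.(\h.((f h) (g h))))) (t v)) (\a.a))
  Redex: ((\f.(\g.(\h.((f h) (g h))))) (t v))
Total redexes: 1

Answer: 1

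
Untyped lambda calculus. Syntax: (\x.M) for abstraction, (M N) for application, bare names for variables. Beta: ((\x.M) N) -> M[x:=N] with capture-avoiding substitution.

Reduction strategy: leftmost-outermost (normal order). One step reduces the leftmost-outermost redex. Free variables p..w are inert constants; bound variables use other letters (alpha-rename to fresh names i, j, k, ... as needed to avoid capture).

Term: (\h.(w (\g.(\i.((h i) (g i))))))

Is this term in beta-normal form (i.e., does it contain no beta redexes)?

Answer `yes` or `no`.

Term: (\h.(w (\g.(\i.((h i) (g i))))))
No beta redexes found.

Answer: yes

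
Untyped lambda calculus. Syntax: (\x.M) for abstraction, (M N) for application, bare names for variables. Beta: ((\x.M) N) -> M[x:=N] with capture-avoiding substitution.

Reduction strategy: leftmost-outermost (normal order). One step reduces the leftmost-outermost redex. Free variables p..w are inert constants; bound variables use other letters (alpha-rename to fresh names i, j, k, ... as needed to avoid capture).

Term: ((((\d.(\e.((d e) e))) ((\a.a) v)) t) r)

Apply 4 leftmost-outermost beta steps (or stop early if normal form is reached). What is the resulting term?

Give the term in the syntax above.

Answer: (((v t) t) r)

Derivation:
Step 0: ((((\d.(\e.((d e) e))) ((\a.a) v)) t) r)
Step 1: (((\e.((((\a.a) v) e) e)) t) r)
Step 2: (((((\a.a) v) t) t) r)
Step 3: (((v t) t) r)
Step 4: (normal form reached)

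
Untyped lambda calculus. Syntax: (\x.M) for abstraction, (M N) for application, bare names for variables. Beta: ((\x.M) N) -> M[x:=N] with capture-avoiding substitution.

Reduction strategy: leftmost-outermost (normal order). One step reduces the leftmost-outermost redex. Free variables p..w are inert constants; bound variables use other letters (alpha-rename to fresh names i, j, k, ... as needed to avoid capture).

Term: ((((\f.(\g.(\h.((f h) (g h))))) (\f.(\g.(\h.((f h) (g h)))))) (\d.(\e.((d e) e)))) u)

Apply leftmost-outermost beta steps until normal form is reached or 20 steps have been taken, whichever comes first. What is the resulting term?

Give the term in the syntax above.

Step 0: ((((\f.(\g.(\h.((f h) (g h))))) (\f.(\g.(\h.((f h) (g h)))))) (\d.(\e.((d e) e)))) u)
Step 1: (((\g.(\h.(((\f.(\g.(\h.((f h) (g h))))) h) (g h)))) (\d.(\e.((d e) e)))) u)
Step 2: ((\h.(((\f.(\g.(\h.((f h) (g h))))) h) ((\d.(\e.((d e) e))) h))) u)
Step 3: (((\f.(\g.(\h.((f h) (g h))))) u) ((\d.(\e.((d e) e))) u))
Step 4: ((\g.(\h.((u h) (g h)))) ((\d.(\e.((d e) e))) u))
Step 5: (\h.((u h) (((\d.(\e.((d e) e))) u) h)))
Step 6: (\h.((u h) ((\e.((u e) e)) h)))
Step 7: (\h.((u h) ((u h) h)))

Answer: (\h.((u h) ((u h) h)))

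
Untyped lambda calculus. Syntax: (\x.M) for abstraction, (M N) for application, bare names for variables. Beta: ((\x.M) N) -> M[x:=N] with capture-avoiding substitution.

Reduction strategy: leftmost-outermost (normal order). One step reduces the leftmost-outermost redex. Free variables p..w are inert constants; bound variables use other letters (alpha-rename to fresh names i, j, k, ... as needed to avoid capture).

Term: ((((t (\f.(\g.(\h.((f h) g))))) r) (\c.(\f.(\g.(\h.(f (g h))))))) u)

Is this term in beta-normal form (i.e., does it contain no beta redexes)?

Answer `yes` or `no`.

Term: ((((t (\f.(\g.(\h.((f h) g))))) r) (\c.(\f.(\g.(\h.(f (g h))))))) u)
No beta redexes found.

Answer: yes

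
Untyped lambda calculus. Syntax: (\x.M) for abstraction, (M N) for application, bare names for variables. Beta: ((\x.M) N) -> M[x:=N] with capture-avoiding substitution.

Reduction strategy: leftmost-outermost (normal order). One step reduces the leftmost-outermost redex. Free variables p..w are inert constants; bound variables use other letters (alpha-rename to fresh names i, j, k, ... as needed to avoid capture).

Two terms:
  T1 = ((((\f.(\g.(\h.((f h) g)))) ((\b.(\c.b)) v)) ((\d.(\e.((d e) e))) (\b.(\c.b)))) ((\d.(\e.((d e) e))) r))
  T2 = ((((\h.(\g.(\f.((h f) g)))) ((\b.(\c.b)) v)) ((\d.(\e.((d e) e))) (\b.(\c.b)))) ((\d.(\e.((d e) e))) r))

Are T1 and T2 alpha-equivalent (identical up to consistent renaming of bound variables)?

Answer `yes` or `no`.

Answer: yes

Derivation:
Term 1: ((((\f.(\g.(\h.((f h) g)))) ((\b.(\c.b)) v)) ((\d.(\e.((d e) e))) (\b.(\c.b)))) ((\d.(\e.((d e) e))) r))
Term 2: ((((\h.(\g.(\f.((h f) g)))) ((\b.(\c.b)) v)) ((\d.(\e.((d e) e))) (\b.(\c.b)))) ((\d.(\e.((d e) e))) r))
Alpha-equivalence: compare structure up to binder renaming.
Result: True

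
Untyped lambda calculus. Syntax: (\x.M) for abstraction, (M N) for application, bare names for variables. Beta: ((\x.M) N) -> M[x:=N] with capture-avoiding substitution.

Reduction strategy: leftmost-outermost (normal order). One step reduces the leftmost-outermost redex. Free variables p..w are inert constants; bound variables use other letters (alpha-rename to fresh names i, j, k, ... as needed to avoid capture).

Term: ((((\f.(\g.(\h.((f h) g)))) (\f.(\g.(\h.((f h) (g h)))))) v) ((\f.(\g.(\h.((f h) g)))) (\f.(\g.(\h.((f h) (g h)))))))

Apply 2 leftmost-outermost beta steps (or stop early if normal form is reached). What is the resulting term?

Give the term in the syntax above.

Step 0: ((((\f.(\g.(\h.((f h) g)))) (\f.(\g.(\h.((f h) (g h)))))) v) ((\f.(\g.(\h.((f h) g)))) (\f.(\g.(\h.((f h) (g h)))))))
Step 1: (((\g.(\h.(((\f.(\g.(\h.((f h) (g h))))) h) g))) v) ((\f.(\g.(\h.((f h) g)))) (\f.(\g.(\h.((f h) (g h)))))))
Step 2: ((\h.(((\f.(\g.(\h.((f h) (g h))))) h) v)) ((\f.(\g.(\h.((f h) g)))) (\f.(\g.(\h.((f h) (g h)))))))

Answer: ((\h.(((\f.(\g.(\h.((f h) (g h))))) h) v)) ((\f.(\g.(\h.((f h) g)))) (\f.(\g.(\h.((f h) (g h)))))))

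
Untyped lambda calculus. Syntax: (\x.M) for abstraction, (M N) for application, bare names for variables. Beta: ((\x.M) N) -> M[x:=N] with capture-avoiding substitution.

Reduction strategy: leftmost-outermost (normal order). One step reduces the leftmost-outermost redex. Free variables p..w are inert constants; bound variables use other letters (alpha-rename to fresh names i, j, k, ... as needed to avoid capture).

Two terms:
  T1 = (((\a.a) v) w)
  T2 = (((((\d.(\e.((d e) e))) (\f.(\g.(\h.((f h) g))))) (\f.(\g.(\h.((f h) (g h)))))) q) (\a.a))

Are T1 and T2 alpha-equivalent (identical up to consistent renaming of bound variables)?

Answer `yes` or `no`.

Term 1: (((\a.a) v) w)
Term 2: (((((\d.(\e.((d e) e))) (\f.(\g.(\h.((f h) g))))) (\f.(\g.(\h.((f h) (g h)))))) q) (\a.a))
Alpha-equivalence: compare structure up to binder renaming.
Result: False

Answer: no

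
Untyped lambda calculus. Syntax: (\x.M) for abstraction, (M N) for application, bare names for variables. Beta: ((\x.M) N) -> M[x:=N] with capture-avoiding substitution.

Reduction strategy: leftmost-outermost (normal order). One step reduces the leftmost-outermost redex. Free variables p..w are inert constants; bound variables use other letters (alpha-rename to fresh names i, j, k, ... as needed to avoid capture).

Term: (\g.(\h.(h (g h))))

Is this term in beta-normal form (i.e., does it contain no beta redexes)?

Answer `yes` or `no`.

Answer: yes

Derivation:
Term: (\g.(\h.(h (g h))))
No beta redexes found.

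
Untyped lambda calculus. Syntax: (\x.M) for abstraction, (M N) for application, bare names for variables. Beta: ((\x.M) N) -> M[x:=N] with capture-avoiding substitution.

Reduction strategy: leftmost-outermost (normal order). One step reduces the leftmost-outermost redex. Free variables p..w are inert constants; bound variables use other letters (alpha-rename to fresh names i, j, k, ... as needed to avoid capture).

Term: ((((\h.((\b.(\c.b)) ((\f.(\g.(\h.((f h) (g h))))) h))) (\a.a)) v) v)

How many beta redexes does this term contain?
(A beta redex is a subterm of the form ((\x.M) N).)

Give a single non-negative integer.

Answer: 3

Derivation:
Term: ((((\h.((\b.(\c.b)) ((\f.(\g.(\h.((f h) (g h))))) h))) (\a.a)) v) v)
  Redex: ((\h.((\b.(\c.b)) ((\f.(\g.(\h.((f h) (g h))))) h))) (\a.a))
  Redex: ((\b.(\c.b)) ((\f.(\g.(\h.((f h) (g h))))) h))
  Redex: ((\f.(\g.(\h.((f h) (g h))))) h)
Total redexes: 3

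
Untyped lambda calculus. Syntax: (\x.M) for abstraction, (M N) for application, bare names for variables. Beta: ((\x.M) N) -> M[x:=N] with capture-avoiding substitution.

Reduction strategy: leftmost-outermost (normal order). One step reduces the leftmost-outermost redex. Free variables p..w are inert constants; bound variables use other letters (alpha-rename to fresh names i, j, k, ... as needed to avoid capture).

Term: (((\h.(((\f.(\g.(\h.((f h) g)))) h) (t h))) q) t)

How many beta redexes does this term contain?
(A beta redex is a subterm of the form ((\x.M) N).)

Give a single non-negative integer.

Term: (((\h.(((\f.(\g.(\h.((f h) g)))) h) (t h))) q) t)
  Redex: ((\h.(((\f.(\g.(\h.((f h) g)))) h) (t h))) q)
  Redex: ((\f.(\g.(\h.((f h) g)))) h)
Total redexes: 2

Answer: 2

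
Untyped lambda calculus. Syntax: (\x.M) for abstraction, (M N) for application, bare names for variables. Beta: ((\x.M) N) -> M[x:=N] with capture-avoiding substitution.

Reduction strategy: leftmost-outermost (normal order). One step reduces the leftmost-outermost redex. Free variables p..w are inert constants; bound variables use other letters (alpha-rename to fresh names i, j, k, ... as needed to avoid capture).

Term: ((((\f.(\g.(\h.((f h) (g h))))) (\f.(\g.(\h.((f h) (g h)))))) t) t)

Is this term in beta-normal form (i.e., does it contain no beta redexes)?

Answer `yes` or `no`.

Term: ((((\f.(\g.(\h.((f h) (g h))))) (\f.(\g.(\h.((f h) (g h)))))) t) t)
Found 1 beta redex(es).

Answer: no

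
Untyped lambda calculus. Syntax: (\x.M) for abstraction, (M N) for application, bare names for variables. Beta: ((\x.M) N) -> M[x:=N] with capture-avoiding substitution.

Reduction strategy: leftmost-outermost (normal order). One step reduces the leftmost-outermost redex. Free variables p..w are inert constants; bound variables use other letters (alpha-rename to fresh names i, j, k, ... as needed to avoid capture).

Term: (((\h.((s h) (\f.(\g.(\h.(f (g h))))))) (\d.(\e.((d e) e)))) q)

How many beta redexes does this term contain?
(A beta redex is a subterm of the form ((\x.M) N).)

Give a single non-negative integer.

Answer: 1

Derivation:
Term: (((\h.((s h) (\f.(\g.(\h.(f (g h))))))) (\d.(\e.((d e) e)))) q)
  Redex: ((\h.((s h) (\f.(\g.(\h.(f (g h))))))) (\d.(\e.((d e) e))))
Total redexes: 1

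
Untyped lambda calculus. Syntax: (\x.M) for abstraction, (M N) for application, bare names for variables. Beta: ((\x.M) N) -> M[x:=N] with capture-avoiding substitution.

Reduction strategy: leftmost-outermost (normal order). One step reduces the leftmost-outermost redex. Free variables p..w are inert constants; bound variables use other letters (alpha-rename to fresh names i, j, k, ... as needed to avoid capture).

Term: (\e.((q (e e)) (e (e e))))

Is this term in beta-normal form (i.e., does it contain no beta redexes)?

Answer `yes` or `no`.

Answer: yes

Derivation:
Term: (\e.((q (e e)) (e (e e))))
No beta redexes found.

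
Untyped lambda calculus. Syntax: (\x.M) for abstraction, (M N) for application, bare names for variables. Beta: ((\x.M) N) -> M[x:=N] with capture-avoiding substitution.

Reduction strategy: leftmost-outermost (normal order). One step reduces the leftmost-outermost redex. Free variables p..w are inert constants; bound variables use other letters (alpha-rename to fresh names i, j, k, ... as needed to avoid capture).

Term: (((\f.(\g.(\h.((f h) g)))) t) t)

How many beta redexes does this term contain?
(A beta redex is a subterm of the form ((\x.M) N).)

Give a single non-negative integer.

Answer: 1

Derivation:
Term: (((\f.(\g.(\h.((f h) g)))) t) t)
  Redex: ((\f.(\g.(\h.((f h) g)))) t)
Total redexes: 1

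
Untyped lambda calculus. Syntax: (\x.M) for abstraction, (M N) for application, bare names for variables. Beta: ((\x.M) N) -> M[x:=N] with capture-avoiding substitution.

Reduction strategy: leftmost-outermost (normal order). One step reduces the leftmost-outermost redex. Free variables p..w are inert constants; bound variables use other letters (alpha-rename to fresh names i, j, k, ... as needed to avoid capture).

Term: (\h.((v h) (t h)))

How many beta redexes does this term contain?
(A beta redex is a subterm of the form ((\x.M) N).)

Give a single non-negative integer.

Answer: 0

Derivation:
Term: (\h.((v h) (t h)))
  (no redexes)
Total redexes: 0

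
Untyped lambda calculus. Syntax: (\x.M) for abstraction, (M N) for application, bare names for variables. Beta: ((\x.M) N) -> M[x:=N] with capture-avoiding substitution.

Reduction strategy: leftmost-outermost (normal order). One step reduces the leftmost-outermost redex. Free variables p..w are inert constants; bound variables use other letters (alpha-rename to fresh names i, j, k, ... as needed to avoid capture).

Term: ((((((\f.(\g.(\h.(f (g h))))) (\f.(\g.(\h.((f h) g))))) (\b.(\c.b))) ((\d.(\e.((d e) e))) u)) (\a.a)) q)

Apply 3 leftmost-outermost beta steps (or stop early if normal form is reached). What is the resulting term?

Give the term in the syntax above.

Step 0: ((((((\f.(\g.(\h.(f (g h))))) (\f.(\g.(\h.((f h) g))))) (\b.(\c.b))) ((\d.(\e.((d e) e))) u)) (\a.a)) q)
Step 1: (((((\g.(\h.((\f.(\g.(\h.((f h) g)))) (g h)))) (\b.(\c.b))) ((\d.(\e.((d e) e))) u)) (\a.a)) q)
Step 2: ((((\h.((\f.(\g.(\h.((f h) g)))) ((\b.(\c.b)) h))) ((\d.(\e.((d e) e))) u)) (\a.a)) q)
Step 3: ((((\f.(\g.(\h.((f h) g)))) ((\b.(\c.b)) ((\d.(\e.((d e) e))) u))) (\a.a)) q)

Answer: ((((\f.(\g.(\h.((f h) g)))) ((\b.(\c.b)) ((\d.(\e.((d e) e))) u))) (\a.a)) q)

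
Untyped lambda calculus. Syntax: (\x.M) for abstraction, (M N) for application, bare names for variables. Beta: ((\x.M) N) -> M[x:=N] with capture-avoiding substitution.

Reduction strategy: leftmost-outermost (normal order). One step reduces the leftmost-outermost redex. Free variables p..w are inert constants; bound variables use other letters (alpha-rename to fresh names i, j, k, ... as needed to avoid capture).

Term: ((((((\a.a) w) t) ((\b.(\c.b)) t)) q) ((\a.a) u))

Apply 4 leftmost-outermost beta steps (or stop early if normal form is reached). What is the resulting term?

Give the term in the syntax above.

Step 0: ((((((\a.a) w) t) ((\b.(\c.b)) t)) q) ((\a.a) u))
Step 1: ((((w t) ((\b.(\c.b)) t)) q) ((\a.a) u))
Step 2: ((((w t) (\c.t)) q) ((\a.a) u))
Step 3: ((((w t) (\c.t)) q) u)
Step 4: (normal form reached)

Answer: ((((w t) (\c.t)) q) u)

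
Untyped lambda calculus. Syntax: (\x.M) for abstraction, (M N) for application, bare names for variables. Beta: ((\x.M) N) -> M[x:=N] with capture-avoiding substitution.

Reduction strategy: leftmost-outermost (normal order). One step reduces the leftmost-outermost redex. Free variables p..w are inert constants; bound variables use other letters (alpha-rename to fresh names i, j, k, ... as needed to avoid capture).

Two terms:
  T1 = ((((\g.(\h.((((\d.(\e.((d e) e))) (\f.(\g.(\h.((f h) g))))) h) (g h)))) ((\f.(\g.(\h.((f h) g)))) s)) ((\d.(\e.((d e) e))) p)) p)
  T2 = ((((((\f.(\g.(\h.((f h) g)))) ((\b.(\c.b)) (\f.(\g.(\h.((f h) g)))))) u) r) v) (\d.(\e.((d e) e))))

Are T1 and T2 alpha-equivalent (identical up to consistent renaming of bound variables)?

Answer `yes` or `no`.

Term 1: ((((\g.(\h.((((\d.(\e.((d e) e))) (\f.(\g.(\h.((f h) g))))) h) (g h)))) ((\f.(\g.(\h.((f h) g)))) s)) ((\d.(\e.((d e) e))) p)) p)
Term 2: ((((((\f.(\g.(\h.((f h) g)))) ((\b.(\c.b)) (\f.(\g.(\h.((f h) g)))))) u) r) v) (\d.(\e.((d e) e))))
Alpha-equivalence: compare structure up to binder renaming.
Result: False

Answer: no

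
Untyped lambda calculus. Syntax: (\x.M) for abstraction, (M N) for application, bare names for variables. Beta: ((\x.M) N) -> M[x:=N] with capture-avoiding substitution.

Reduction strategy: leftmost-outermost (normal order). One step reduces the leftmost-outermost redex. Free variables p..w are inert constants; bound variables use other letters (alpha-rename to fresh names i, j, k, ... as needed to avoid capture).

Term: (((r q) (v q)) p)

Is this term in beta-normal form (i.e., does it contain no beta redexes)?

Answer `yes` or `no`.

Term: (((r q) (v q)) p)
No beta redexes found.

Answer: yes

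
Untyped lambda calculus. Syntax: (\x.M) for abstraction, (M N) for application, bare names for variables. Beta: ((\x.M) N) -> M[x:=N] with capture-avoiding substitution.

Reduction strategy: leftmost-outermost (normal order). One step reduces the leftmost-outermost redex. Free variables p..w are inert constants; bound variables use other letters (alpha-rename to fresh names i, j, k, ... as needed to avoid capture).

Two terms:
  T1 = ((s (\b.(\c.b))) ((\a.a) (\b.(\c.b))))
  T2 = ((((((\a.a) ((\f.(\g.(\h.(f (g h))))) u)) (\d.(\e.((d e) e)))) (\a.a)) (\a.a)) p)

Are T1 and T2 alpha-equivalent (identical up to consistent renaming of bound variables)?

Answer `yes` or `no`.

Answer: no

Derivation:
Term 1: ((s (\b.(\c.b))) ((\a.a) (\b.(\c.b))))
Term 2: ((((((\a.a) ((\f.(\g.(\h.(f (g h))))) u)) (\d.(\e.((d e) e)))) (\a.a)) (\a.a)) p)
Alpha-equivalence: compare structure up to binder renaming.
Result: False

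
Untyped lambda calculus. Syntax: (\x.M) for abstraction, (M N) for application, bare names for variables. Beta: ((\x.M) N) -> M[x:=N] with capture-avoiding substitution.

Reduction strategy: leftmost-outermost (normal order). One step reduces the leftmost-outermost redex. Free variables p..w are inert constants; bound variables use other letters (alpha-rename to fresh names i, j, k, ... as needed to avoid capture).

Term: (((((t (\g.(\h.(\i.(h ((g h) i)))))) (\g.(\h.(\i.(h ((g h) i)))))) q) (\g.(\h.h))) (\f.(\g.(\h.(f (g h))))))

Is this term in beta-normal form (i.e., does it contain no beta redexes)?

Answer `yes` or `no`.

Answer: yes

Derivation:
Term: (((((t (\g.(\h.(\i.(h ((g h) i)))))) (\g.(\h.(\i.(h ((g h) i)))))) q) (\g.(\h.h))) (\f.(\g.(\h.(f (g h))))))
No beta redexes found.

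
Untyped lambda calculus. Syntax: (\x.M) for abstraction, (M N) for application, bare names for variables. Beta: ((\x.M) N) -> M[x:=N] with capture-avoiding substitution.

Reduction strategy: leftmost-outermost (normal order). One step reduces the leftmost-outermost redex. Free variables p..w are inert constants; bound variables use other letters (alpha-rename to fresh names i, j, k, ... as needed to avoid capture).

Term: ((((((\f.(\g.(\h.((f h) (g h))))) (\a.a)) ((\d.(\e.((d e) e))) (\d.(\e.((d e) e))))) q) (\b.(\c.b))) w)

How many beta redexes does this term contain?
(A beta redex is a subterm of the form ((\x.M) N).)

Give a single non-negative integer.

Answer: 2

Derivation:
Term: ((((((\f.(\g.(\h.((f h) (g h))))) (\a.a)) ((\d.(\e.((d e) e))) (\d.(\e.((d e) e))))) q) (\b.(\c.b))) w)
  Redex: ((\f.(\g.(\h.((f h) (g h))))) (\a.a))
  Redex: ((\d.(\e.((d e) e))) (\d.(\e.((d e) e))))
Total redexes: 2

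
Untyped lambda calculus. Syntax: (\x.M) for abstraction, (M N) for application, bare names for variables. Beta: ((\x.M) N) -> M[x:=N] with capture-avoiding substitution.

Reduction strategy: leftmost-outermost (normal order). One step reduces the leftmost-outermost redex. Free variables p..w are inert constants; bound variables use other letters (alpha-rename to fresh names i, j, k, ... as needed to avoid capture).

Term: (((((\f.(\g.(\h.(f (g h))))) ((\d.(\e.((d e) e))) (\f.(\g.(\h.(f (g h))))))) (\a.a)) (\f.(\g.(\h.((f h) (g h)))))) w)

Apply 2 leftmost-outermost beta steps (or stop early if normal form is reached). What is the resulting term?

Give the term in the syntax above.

Step 0: (((((\f.(\g.(\h.(f (g h))))) ((\d.(\e.((d e) e))) (\f.(\g.(\h.(f (g h))))))) (\a.a)) (\f.(\g.(\h.((f h) (g h)))))) w)
Step 1: ((((\g.(\h.(((\d.(\e.((d e) e))) (\f.(\g.(\h.(f (g h)))))) (g h)))) (\a.a)) (\f.(\g.(\h.((f h) (g h)))))) w)
Step 2: (((\h.(((\d.(\e.((d e) e))) (\f.(\g.(\h.(f (g h)))))) ((\a.a) h))) (\f.(\g.(\h.((f h) (g h)))))) w)

Answer: (((\h.(((\d.(\e.((d e) e))) (\f.(\g.(\h.(f (g h)))))) ((\a.a) h))) (\f.(\g.(\h.((f h) (g h)))))) w)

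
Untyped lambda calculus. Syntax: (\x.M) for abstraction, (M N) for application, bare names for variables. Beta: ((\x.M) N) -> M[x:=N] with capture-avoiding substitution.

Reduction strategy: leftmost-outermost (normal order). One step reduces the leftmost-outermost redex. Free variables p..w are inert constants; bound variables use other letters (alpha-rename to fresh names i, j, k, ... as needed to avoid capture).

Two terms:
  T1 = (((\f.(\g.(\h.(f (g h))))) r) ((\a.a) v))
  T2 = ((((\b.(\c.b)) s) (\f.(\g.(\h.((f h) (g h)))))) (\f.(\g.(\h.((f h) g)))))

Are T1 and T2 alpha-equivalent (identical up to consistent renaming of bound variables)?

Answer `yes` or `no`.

Term 1: (((\f.(\g.(\h.(f (g h))))) r) ((\a.a) v))
Term 2: ((((\b.(\c.b)) s) (\f.(\g.(\h.((f h) (g h)))))) (\f.(\g.(\h.((f h) g)))))
Alpha-equivalence: compare structure up to binder renaming.
Result: False

Answer: no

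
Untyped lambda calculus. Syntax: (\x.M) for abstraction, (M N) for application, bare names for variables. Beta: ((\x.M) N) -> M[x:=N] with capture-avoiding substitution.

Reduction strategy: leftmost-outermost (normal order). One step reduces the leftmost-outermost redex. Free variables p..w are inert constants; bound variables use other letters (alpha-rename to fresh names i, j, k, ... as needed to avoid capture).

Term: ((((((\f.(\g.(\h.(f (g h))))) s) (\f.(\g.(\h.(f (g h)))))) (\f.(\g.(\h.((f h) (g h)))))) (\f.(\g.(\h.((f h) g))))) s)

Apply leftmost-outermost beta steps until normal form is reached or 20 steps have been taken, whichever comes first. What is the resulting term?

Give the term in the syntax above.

Step 0: ((((((\f.(\g.(\h.(f (g h))))) s) (\f.(\g.(\h.(f (g h)))))) (\f.(\g.(\h.((f h) (g h)))))) (\f.(\g.(\h.((f h) g))))) s)
Step 1: (((((\g.(\h.(s (g h)))) (\f.(\g.(\h.(f (g h)))))) (\f.(\g.(\h.((f h) (g h)))))) (\f.(\g.(\h.((f h) g))))) s)
Step 2: ((((\h.(s ((\f.(\g.(\h.(f (g h))))) h))) (\f.(\g.(\h.((f h) (g h)))))) (\f.(\g.(\h.((f h) g))))) s)
Step 3: (((s ((\f.(\g.(\h.(f (g h))))) (\f.(\g.(\h.((f h) (g h))))))) (\f.(\g.(\h.((f h) g))))) s)
Step 4: (((s (\g.(\h.((\f.(\g.(\h.((f h) (g h))))) (g h))))) (\f.(\g.(\h.((f h) g))))) s)
Step 5: (((s (\g.(\h.(\i.(\j.(((g h) j) (i j))))))) (\f.(\g.(\h.((f h) g))))) s)

Answer: (((s (\g.(\h.(\i.(\j.(((g h) j) (i j))))))) (\f.(\g.(\h.((f h) g))))) s)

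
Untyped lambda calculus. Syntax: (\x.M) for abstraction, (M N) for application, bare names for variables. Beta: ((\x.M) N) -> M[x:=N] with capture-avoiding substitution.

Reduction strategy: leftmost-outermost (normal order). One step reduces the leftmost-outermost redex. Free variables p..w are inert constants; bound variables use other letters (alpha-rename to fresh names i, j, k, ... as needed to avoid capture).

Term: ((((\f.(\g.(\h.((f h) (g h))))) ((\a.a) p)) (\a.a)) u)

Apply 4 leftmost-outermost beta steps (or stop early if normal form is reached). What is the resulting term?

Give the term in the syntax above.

Step 0: ((((\f.(\g.(\h.((f h) (g h))))) ((\a.a) p)) (\a.a)) u)
Step 1: (((\g.(\h.((((\a.a) p) h) (g h)))) (\a.a)) u)
Step 2: ((\h.((((\a.a) p) h) ((\a.a) h))) u)
Step 3: ((((\a.a) p) u) ((\a.a) u))
Step 4: ((p u) ((\a.a) u))

Answer: ((p u) ((\a.a) u))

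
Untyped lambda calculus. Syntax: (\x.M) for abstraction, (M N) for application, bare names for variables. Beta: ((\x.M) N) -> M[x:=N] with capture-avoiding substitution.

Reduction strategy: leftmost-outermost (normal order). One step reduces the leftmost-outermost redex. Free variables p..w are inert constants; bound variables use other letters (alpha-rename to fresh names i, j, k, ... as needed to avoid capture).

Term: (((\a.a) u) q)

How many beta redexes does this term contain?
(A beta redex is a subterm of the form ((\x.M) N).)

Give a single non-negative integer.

Answer: 1

Derivation:
Term: (((\a.a) u) q)
  Redex: ((\a.a) u)
Total redexes: 1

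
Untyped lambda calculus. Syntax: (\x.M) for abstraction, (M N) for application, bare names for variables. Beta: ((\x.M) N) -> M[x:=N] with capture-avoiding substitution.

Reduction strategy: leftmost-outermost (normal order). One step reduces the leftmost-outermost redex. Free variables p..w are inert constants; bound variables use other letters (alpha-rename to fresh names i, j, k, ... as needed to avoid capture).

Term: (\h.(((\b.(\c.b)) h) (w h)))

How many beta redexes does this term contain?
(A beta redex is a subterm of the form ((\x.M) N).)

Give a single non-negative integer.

Term: (\h.(((\b.(\c.b)) h) (w h)))
  Redex: ((\b.(\c.b)) h)
Total redexes: 1

Answer: 1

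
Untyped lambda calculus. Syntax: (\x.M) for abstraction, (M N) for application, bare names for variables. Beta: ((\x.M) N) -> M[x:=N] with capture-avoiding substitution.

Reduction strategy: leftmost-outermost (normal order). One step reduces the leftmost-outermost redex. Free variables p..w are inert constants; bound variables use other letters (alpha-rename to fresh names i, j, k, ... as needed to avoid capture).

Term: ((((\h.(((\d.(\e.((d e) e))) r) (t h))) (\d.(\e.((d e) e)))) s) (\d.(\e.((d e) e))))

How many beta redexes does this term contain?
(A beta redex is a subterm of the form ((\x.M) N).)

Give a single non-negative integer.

Term: ((((\h.(((\d.(\e.((d e) e))) r) (t h))) (\d.(\e.((d e) e)))) s) (\d.(\e.((d e) e))))
  Redex: ((\h.(((\d.(\e.((d e) e))) r) (t h))) (\d.(\e.((d e) e))))
  Redex: ((\d.(\e.((d e) e))) r)
Total redexes: 2

Answer: 2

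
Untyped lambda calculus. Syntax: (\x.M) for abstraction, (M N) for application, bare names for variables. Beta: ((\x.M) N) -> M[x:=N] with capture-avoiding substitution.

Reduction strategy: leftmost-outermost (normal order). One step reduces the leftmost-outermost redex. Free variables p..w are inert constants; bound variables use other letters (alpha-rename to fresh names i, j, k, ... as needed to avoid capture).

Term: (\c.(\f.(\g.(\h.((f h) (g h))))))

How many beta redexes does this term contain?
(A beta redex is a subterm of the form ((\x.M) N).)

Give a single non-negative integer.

Term: (\c.(\f.(\g.(\h.((f h) (g h))))))
  (no redexes)
Total redexes: 0

Answer: 0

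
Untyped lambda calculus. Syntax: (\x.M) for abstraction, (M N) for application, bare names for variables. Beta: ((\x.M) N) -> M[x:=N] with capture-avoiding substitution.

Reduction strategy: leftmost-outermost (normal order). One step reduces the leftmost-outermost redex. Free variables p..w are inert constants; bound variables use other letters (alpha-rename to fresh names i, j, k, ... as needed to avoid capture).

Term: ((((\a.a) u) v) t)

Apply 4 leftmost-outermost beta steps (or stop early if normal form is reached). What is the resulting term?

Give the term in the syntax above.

Step 0: ((((\a.a) u) v) t)
Step 1: ((u v) t)
Step 2: (normal form reached)

Answer: ((u v) t)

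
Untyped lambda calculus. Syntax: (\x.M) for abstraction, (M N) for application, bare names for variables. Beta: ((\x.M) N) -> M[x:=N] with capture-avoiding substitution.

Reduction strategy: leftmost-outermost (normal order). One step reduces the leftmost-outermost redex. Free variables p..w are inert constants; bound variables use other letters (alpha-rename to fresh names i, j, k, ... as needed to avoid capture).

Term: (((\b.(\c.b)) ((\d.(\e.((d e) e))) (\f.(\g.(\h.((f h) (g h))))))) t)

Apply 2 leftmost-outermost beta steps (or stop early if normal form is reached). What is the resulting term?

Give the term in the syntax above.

Step 0: (((\b.(\c.b)) ((\d.(\e.((d e) e))) (\f.(\g.(\h.((f h) (g h))))))) t)
Step 1: ((\c.((\d.(\e.((d e) e))) (\f.(\g.(\h.((f h) (g h))))))) t)
Step 2: ((\d.(\e.((d e) e))) (\f.(\g.(\h.((f h) (g h))))))

Answer: ((\d.(\e.((d e) e))) (\f.(\g.(\h.((f h) (g h))))))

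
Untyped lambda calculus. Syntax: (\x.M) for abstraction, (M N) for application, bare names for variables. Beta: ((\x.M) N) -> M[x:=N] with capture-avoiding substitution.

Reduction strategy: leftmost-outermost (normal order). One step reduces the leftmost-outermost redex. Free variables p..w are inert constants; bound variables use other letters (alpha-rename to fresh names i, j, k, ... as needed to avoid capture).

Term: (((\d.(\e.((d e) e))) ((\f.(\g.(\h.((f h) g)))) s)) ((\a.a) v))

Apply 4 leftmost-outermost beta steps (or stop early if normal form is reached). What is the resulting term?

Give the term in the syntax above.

Step 0: (((\d.(\e.((d e) e))) ((\f.(\g.(\h.((f h) g)))) s)) ((\a.a) v))
Step 1: ((\e.((((\f.(\g.(\h.((f h) g)))) s) e) e)) ((\a.a) v))
Step 2: ((((\f.(\g.(\h.((f h) g)))) s) ((\a.a) v)) ((\a.a) v))
Step 3: (((\g.(\h.((s h) g))) ((\a.a) v)) ((\a.a) v))
Step 4: ((\h.((s h) ((\a.a) v))) ((\a.a) v))

Answer: ((\h.((s h) ((\a.a) v))) ((\a.a) v))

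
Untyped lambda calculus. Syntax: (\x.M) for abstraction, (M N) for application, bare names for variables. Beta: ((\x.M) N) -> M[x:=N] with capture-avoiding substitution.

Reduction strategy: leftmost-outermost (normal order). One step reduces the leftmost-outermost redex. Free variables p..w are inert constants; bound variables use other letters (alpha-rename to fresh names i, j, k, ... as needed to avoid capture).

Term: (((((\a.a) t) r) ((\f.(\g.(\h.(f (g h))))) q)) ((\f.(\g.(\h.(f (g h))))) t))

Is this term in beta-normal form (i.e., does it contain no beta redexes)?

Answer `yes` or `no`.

Answer: no

Derivation:
Term: (((((\a.a) t) r) ((\f.(\g.(\h.(f (g h))))) q)) ((\f.(\g.(\h.(f (g h))))) t))
Found 3 beta redex(es).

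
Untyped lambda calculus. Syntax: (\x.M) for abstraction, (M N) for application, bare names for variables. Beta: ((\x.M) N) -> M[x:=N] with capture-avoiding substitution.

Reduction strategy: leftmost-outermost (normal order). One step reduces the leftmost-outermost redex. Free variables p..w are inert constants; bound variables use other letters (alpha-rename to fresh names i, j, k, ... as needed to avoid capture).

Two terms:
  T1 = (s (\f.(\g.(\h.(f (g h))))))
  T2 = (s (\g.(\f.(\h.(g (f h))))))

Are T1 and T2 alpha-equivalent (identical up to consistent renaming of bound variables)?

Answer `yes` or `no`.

Answer: yes

Derivation:
Term 1: (s (\f.(\g.(\h.(f (g h))))))
Term 2: (s (\g.(\f.(\h.(g (f h))))))
Alpha-equivalence: compare structure up to binder renaming.
Result: True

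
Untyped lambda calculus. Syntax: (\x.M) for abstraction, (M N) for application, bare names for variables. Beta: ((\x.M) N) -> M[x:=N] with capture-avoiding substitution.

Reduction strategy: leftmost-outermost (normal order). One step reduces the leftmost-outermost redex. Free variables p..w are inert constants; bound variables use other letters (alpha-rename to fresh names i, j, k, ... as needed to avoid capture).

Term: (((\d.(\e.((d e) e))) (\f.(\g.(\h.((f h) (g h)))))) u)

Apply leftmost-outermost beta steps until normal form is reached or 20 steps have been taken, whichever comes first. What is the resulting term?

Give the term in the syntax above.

Step 0: (((\d.(\e.((d e) e))) (\f.(\g.(\h.((f h) (g h)))))) u)
Step 1: ((\e.(((\f.(\g.(\h.((f h) (g h))))) e) e)) u)
Step 2: (((\f.(\g.(\h.((f h) (g h))))) u) u)
Step 3: ((\g.(\h.((u h) (g h)))) u)
Step 4: (\h.((u h) (u h)))

Answer: (\h.((u h) (u h)))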